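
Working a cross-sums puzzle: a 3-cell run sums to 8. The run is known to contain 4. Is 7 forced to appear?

No

The only way to make 8 from 3 distinct digits under that restriction is {1,3,4}, which does not contain 7.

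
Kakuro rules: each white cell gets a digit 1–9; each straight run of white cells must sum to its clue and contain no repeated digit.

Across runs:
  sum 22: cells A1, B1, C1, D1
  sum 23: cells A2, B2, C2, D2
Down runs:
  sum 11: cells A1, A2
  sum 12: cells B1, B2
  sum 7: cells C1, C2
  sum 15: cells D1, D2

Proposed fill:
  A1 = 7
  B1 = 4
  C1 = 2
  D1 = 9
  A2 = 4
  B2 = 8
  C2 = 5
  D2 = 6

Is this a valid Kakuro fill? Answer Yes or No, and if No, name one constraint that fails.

Yes

Across: 7+4+2+9=22; 4+8+5+6=23. Down: 7+4=11; 4+8=12; 2+5=7; 9+6=15. No digit repeats within any run.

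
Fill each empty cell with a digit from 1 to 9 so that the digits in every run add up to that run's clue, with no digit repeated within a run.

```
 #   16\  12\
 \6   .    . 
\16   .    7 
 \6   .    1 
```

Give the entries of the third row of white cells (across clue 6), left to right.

5 1

16 in 2 cells must be {7,9}.
R1C2 = 12 − 8 = 4 completes the 12 down.
R2C1 = 16 − 7 = 9 completes the 16 across.
R3C1 = 6 − 1 = 5 completes the 6 across.
R1C1 = 6 − 4 = 2 completes the 6 across.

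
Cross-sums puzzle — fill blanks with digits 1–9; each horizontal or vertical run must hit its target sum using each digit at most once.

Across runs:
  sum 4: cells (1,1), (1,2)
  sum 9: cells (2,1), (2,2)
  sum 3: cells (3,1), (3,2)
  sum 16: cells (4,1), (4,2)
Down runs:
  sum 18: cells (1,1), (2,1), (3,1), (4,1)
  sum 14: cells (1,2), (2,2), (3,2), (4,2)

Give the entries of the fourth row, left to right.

4 in 2 cells must be {1,3}; 3 in 2 cells must be {1,2}; 16 in 2 cells must be {7,9}.
Only 7 fits (4,2) under both its across sum 16 and down sum 14.
Given what's placed, (1,2) must be 1 to fit the 4 across and 14 down.
(3,2) = 2: the only remaining digit allowed by both the 3 across and the 14 down.
(4,1) = 16 − 7 = 9 completes the 16 across.

9, 7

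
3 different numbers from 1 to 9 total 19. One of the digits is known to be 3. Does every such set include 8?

No

The only way to make 19 from 3 distinct digits under that restriction is {3,7,9}, which does not contain 8.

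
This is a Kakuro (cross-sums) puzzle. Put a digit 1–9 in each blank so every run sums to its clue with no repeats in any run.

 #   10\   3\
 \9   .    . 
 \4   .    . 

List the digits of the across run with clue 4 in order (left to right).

3 1

4 in 2 cells must be {1,3}; 3 in 2 cells must be {1,2}.
The 4 across and the 3 down share only 1, so R2C2 = 1.
R1C2 = 3 − 1 = 2 completes the 3 down.
R2C1 = 4 − 1 = 3 completes the 4 across.
R1C1 = 9 − 2 = 7 completes the 9 across.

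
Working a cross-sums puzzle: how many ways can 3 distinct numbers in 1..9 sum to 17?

7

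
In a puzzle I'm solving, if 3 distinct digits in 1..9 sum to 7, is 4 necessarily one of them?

Yes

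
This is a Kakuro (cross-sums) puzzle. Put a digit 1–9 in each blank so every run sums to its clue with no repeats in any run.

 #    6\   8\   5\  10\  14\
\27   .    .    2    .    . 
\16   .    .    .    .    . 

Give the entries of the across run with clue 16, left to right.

2 1 3 4 6

16 in 5 cells must be {1,2,3,4,6}.
R2C3 = 5 − 2 = 3 completes the 5 down.
R2C5 = 6: the only remaining digit allowed by both the 16 across and the 14 down.
R1C5 = 14 − 6 = 8 completes the 14 down.
No cell is forced outright now. R2C2 can only be 1 or 2 (the digits allowed by both its 16 across and its 8 down). If R2C2 = 2: that forces R1C2 = 6, R1C1 = 4, R1C4 = 7, after which R2C1 would have to be in {1,4} for the 16 across but in {2} for the 6 down — contradiction. So R2C2 = 1.
R1C2 = 8 − 1 = 7 completes the 8 down.
No cell is forced outright now. R2C1 can only be 2 or 4 (the digits allowed by both its 16 across and its 6 down). If R2C1 = 4: then R1C1 would have to be in {1,4,6,9} for the 27 across but in {2} for the 6 down — contradiction. So R2C1 = 2.
R1C1 = 6 − 2 = 4 completes the 6 down.
R1C4 = 27 − 21 = 6 completes the 27 across.
R2C4 = 16 − 12 = 4 completes the 16 across.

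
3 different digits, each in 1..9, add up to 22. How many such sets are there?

2

3 distinct digits from 1–9 sum between 6 and 24.
Enumerating: {5,8,9}, {6,7,9}.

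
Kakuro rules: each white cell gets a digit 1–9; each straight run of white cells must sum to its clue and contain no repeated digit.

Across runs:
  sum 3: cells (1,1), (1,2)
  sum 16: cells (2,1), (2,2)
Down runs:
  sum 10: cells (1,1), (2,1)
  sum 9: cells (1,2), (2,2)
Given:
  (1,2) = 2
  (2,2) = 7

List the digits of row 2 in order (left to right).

9 7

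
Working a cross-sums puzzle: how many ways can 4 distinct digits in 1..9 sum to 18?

11

4 distinct digits from 1–9 sum between 10 and 30.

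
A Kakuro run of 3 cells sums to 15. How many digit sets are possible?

8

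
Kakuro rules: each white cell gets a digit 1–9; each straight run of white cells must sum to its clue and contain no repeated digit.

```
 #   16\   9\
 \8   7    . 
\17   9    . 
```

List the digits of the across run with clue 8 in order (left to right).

17 in 2 cells must be {8,9}; 16 in 2 cells must be {7,9}.
R1C2 = 8 − 7 = 1 completes the 8 across.
R2C2 = 17 − 9 = 8 completes the 17 across.

7 1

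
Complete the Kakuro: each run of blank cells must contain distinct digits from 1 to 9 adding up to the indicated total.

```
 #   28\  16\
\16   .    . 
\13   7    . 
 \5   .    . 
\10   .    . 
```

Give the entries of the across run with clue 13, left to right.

7, 6

16 in 2 cells must be {7,9}.
R1C1 = 9: the only remaining digit allowed by both the 16 across and the 28 down.
R1C2 = 16 − 9 = 7 completes the 16 across.
R2C2 = 13 − 7 = 6 completes the 13 across.
R3C1 = 4: the only remaining digit allowed by both the 5 across and the 28 down.
R3C2 = 5 − 4 = 1 completes the 5 across.
R4C1 = 28 − 20 = 8 completes the 28 down.
R4C2 = 10 − 8 = 2 completes the 10 across.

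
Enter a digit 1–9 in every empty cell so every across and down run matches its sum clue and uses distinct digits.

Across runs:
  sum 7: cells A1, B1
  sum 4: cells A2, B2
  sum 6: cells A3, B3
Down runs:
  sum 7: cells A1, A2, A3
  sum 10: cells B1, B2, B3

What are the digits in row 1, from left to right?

2, 5

4 in 2 cells must be {1,3}; 7 in 3 cells must be {1,2,4}.
The 4 across and the 7 down share only 1, so A2 = 1.
B2 = 4 − 1 = 3 completes the 4 across.
Nothing is forced directly, so branch on A1, whose candidates are 2 or 4. If A1 = 4: then B1 would have to be in {3} for the 7 across but in {1,2,5,6} for the 10 down — contradiction. So A1 = 2.
B1 = 7 − 2 = 5 completes the 7 across.
A3 = 7 − 3 = 4 completes the 7 down.
B3 = 6 − 4 = 2 completes the 6 across.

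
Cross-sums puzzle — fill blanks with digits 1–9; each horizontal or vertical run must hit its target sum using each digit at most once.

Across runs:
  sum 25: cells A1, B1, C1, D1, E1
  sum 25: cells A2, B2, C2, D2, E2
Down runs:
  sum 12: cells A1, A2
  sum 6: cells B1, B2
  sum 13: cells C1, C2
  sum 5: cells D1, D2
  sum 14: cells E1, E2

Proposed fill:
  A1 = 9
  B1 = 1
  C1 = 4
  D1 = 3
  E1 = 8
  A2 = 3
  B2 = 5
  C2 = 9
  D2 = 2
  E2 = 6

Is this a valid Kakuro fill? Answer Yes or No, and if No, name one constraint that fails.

Across: 9+1+4+3+8=25; 3+5+9+2+6=25. Down: 9+3=12; 1+5=6; 4+9=13; 3+2=5; 8+6=14. No digit repeats within any run.

Yes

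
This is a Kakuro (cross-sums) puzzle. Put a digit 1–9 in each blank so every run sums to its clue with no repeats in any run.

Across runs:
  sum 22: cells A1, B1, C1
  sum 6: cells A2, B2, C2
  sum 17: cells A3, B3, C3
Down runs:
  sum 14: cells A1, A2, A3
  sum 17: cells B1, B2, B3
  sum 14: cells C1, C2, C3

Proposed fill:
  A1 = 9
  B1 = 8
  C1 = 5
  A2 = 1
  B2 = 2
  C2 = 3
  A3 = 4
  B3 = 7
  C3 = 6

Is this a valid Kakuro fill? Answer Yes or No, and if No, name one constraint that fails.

Across: 9+8+5=22; 1+2+3=6; 4+7+6=17. Down: 9+1+4=14; 8+2+7=17; 5+3+6=14. No digit repeats within any run.

Yes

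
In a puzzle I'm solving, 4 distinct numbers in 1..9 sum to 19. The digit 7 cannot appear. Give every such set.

4 distinct digits from 1–9 sum between 10 and 30.
Dropping sets that contain 7.

{1,3,6,9}; {1,4,5,9}; {1,4,6,8}; {2,3,5,9}; {2,3,6,8}; {2,4,5,8}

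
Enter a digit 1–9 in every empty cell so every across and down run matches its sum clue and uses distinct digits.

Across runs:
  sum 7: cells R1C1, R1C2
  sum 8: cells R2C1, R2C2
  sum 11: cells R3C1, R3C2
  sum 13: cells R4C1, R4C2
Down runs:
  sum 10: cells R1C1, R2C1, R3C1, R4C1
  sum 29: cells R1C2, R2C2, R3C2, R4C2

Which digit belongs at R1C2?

10 in 4 cells must be {1,2,3,4}; 29 in 4 cells must be {5,7,8,9}.
Only 5 fits R1C2 under both its across sum 7 and down sum 29.

5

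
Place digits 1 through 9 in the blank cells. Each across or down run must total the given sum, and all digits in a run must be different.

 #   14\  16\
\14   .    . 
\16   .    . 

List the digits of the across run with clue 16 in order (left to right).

9 7

16 in 2 cells must be {7,9}.
The 14 across and the 16 down share only 9, so R1C2 = 9.
The 16 across and the 14 down share only 9, so R2C1 = 9.
R2C2 = 16 − 9 = 7 completes the 16 across.
R1C1 = 14 − 9 = 5 completes the 14 across.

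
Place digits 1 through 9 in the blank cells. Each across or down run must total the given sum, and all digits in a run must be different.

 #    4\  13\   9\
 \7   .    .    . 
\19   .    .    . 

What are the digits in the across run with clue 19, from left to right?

3 9 7

7 in 3 cells must be {1,2,4}; 4 in 2 cells must be {1,3}.
The 7 across and the 4 down share only 1, so R1C1 = 1.
Given what's placed, R1C2 must be 4 to fit the 7 across and 13 down.
R1C3 = 7 − 5 = 2 completes the 7 across.
R2C1 = 4 − 1 = 3 completes the 4 down.
R2C2 = 13 − 4 = 9 completes the 13 down.
R2C3 = 19 − 12 = 7 completes the 19 across.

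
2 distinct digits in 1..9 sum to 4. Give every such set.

{1,3}

2 distinct digits from 1–9 sum between 3 and 17.
Only one set works: {1,3}.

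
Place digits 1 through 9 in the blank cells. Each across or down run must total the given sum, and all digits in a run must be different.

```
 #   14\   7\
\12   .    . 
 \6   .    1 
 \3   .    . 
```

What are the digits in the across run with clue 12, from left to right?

3 in 2 cells must be {1,2}; 7 in 3 cells must be {1,2,4}.
R1C2 = 4: the only remaining digit allowed by both the 12 across and the 7 down.
R2C1 = 6 − 1 = 5 completes the 6 across.
R3C2 = 7 − 5 = 2 completes the 7 down.
R1C1 = 12 − 4 = 8 completes the 12 across.
R3C1 = 3 − 2 = 1 completes the 3 across.

8 4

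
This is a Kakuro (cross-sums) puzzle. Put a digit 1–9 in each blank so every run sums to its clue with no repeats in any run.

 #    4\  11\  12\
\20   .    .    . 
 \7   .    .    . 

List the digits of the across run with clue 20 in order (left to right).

3 9 8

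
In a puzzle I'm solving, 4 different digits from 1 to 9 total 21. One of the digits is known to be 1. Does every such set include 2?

No

Counterexample: {1,3,8,9} sums to 21 under that restriction without using 2.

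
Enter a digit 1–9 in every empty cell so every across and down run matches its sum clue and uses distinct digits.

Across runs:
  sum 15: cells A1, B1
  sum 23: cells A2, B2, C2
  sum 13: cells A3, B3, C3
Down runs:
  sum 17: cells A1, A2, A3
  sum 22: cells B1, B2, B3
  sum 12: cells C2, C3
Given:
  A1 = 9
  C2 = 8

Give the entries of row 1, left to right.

9 6

23 in 3 cells must be {6,8,9}.
B1 = 15 − 9 = 6 completes the 15 across.
A2 = 6: the only remaining digit allowed by both the 23 across and the 17 down.
B2 = 23 − 14 = 9 completes the 23 across.
A3 = 17 − 15 = 2 completes the 17 down.
B3 = 22 − 15 = 7 completes the 22 down.
C3 = 13 − 9 = 4 completes the 13 across.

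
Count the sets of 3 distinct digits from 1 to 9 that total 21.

3

3 distinct digits from 1–9 sum between 6 and 24.
Enumerating: {4,8,9}, {5,7,9}, {6,7,8}.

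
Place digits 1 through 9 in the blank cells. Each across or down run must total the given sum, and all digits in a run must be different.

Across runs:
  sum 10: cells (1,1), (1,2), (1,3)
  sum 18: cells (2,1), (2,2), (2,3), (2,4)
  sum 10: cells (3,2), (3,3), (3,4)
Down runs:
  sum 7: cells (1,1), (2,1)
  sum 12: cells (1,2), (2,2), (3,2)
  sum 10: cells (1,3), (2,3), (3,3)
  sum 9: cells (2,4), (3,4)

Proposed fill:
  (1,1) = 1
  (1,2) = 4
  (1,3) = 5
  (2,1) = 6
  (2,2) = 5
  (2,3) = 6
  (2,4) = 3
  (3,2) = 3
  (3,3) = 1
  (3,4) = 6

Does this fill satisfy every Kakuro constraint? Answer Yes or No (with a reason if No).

No — the across run (2,1)–(2,4) sums to 20, not 18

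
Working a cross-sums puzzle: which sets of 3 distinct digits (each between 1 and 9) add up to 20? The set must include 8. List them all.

{3,8,9}; {5,7,8}

3 distinct digits from 1–9 sum between 6 and 24.
Keeping only sets containing 8.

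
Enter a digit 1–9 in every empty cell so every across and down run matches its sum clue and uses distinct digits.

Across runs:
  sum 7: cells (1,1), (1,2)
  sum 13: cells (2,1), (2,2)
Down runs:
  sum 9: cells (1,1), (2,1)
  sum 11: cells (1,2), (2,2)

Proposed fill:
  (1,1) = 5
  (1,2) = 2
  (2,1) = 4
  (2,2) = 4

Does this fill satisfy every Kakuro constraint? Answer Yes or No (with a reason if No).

No — the across run (2,1)–(2,2) sums to 8, not 13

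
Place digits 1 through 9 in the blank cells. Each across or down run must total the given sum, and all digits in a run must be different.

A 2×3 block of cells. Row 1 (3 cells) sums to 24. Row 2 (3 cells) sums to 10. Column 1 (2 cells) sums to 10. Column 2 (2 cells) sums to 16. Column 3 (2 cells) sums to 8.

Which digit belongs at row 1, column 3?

7

24 in 3 cells must be {7,8,9}; 16 in 2 cells must be {7,9}.
The 24 across and the 8 down share only 7, so (1,3) = 7.
The 10 across and the 16 down share only 7, so (2,2) = 7.
(2,3) = 8 − 7 = 1 completes the 8 down.
(1,2) = 16 − 7 = 9 completes the 16 down.
(2,1) = 10 − 8 = 2 completes the 10 across.
(1,1) = 24 − 16 = 8 completes the 24 across.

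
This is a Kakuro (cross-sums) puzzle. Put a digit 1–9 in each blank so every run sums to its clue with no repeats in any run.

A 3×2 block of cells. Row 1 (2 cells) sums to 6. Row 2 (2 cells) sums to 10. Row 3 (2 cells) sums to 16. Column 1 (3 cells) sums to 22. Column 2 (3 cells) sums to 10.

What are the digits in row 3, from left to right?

9 7

16 in 2 cells must be {7,9}.
The 6 across and the 22 down share only 5, so (1,1) = 5.
(1,2) = 6 − 5 = 1 completes the 6 across.
Given what's placed, (3,1) must be 9 to fit the 16 across and 22 down.
(3,2) = 16 − 9 = 7 completes the 16 across.
(2,1) = 22 − 14 = 8 completes the 22 down.
(2,2) = 10 − 8 = 2 completes the 10 across.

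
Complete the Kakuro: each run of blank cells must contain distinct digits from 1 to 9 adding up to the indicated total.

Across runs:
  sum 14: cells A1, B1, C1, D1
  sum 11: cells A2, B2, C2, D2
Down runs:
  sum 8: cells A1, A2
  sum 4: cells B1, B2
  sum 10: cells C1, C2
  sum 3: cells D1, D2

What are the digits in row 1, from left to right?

3 1 8 2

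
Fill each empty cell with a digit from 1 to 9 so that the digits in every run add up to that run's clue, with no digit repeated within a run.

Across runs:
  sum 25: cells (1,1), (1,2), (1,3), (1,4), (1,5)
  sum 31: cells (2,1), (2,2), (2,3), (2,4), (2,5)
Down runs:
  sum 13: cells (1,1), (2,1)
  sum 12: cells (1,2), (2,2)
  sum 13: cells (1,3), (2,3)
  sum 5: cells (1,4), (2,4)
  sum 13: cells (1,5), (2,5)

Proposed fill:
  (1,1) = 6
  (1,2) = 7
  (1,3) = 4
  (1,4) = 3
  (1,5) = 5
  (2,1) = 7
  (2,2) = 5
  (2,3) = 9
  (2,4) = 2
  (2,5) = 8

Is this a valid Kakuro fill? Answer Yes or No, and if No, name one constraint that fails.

Yes

Across: 6+7+4+3+5=25; 7+5+9+2+8=31. Down: 6+7=13; 7+5=12; 4+9=13; 3+2=5; 5+8=13. No digit repeats within any run.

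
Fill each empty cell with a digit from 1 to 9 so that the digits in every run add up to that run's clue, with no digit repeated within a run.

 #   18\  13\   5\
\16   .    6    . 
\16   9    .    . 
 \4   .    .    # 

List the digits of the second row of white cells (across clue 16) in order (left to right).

4 in 2 cells must be {1,3}.
Given what's placed, R3C2 must be 3 to fit the 4 across and 13 down.
R2C2 = 13 − 9 = 4 completes the 13 down.
R2C3 = 16 − 13 = 3 completes the 16 across.
R3C1 = 4 − 3 = 1 completes the 4 across.
R1C1 = 18 − 10 = 8 completes the 18 down.
R1C3 = 16 − 14 = 2 completes the 16 across.

9, 4, 3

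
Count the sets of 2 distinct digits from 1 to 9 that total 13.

3

2 distinct digits from 1–9 sum between 3 and 17.
Enumerating: {4,9}, {5,8}, {6,7}.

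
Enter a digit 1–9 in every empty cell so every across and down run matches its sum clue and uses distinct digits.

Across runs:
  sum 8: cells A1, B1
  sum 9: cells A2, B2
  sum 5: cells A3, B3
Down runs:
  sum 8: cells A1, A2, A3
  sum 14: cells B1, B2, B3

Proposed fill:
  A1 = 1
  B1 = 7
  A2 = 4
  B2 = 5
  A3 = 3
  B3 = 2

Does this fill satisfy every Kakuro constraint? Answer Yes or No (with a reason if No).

Yes

Across: 1+7=8; 4+5=9; 3+2=5. Down: 1+4+3=8; 7+5+2=14. No digit repeats within any run.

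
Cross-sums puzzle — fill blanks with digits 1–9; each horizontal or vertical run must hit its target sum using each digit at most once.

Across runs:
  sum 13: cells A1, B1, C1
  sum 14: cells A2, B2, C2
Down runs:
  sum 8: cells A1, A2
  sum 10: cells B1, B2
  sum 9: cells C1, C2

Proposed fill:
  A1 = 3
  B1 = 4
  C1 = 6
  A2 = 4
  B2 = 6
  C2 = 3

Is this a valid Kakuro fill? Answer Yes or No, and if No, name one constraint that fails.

No — the across run A2–C2 sums to 13, not 14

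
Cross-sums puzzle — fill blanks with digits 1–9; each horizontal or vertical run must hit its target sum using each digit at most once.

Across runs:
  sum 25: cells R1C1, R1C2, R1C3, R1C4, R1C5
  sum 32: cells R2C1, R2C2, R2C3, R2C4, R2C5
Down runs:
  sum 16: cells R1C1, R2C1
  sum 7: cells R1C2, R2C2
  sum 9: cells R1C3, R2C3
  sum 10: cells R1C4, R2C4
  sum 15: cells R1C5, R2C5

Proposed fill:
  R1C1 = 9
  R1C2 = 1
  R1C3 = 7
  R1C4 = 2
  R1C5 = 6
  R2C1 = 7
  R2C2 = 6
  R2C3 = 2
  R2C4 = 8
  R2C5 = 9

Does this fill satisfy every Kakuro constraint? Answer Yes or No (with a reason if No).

Across: 9+1+7+2+6=25; 7+6+2+8+9=32. Down: 9+7=16; 1+6=7; 7+2=9; 2+8=10; 6+9=15. No digit repeats within any run.

Yes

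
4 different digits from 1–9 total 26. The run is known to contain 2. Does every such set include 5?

The only way to make 26 from 4 distinct digits under that restriction is {2,7,8,9}, which does not contain 5.

No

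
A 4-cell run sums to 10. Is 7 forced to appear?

The only way to make 10 from 4 distinct digits is {1,2,3,4}, which does not contain 7.

No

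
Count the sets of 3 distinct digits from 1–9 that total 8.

3 distinct digits from 1–9 sum between 6 and 24.
Enumerating: {1,2,5}, {1,3,4}.

2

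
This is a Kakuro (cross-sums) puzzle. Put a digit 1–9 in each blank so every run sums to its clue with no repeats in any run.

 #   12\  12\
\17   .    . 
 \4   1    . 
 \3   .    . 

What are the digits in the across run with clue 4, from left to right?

17 in 2 cells must be {8,9}; 4 in 2 cells must be {1,3}; 3 in 2 cells must be {1,2}.
R2C2 = 4 − 1 = 3 completes the 4 across.
R3C1 = 2: the only remaining digit allowed by both the 3 across and the 12 down.
R3C2 = 3 − 2 = 1 completes the 3 across.
R1C1 = 12 − 3 = 9 completes the 12 down.
R1C2 = 17 − 9 = 8 completes the 17 across.

1 3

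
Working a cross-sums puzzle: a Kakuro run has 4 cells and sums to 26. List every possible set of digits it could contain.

{2,7,8,9}; {3,6,8,9}; {4,5,8,9}; {4,6,7,9}; {5,6,7,8}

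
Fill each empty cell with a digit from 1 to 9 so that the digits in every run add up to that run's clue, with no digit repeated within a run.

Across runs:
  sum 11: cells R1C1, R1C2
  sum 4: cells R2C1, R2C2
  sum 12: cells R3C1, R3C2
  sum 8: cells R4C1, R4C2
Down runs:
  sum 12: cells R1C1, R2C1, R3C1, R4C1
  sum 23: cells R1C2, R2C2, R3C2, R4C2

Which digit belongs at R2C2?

4 in 2 cells must be {1,3}.
Nothing is forced directly, so branch on R2C1, whose candidates are 1 or 3. If R2C1 = 3: that forces R2C2 = 1, after which R3C1 would have to be in {3,4,5,7,8,9} for the 12 across but in {1,2,6} for the 12 down — contradiction. So R2C1 = 1.
R2C2 = 4 − 1 = 3 completes the 4 across.
Nothing is forced directly, so branch on R4C2, whose candidates are 5 or 6 or 7. If R4C2 = 5: that forces R4C1 = 3, after which R3C1 would have to be in {3,4,5,7,8,9} for the 12 across but in {2,6} for the 12 down — contradiction. If R4C2 = 7: then R4C1 would have to be in {1} for the 8 across but in {2,3,4,5,6} for the 12 down — contradiction. So R4C2 = 6.
R4C1 = 8 − 6 = 2 completes the 8 across.

3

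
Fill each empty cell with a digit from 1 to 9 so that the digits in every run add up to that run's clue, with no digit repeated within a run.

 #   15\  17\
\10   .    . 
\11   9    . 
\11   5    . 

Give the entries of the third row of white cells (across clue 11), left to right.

R1C1 = 15 − 14 = 1 completes the 15 down.
R1C2 = 10 − 1 = 9 completes the 10 across.
R2C2 = 11 − 9 = 2 completes the 11 across.
R3C2 = 11 − 5 = 6 completes the 11 across.

5 6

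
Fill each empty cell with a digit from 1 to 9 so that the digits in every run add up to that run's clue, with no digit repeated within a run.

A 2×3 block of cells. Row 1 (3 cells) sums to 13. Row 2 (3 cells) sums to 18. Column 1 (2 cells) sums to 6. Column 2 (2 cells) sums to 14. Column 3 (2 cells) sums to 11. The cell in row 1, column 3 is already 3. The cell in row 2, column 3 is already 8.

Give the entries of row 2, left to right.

4, 6, 8

No cell is forced outright now. (2,1) can only be 1 or 4 (the digits allowed by both its 18 across and its 6 down). If (2,1) = 1: then (1,1) would have to be in {1,2,4,6,8,9} for the 13 across but in {5} for the 6 down — contradiction. So (2,1) = 4.
(1,1) = 6 − 4 = 2 completes the 6 down.
(1,2) = 13 − 5 = 8 completes the 13 across.
(2,2) = 18 − 12 = 6 completes the 18 across.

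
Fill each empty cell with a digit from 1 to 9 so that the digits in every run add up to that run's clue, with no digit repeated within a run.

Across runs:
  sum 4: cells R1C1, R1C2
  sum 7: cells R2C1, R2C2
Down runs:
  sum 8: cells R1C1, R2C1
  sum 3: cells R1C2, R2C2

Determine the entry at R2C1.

5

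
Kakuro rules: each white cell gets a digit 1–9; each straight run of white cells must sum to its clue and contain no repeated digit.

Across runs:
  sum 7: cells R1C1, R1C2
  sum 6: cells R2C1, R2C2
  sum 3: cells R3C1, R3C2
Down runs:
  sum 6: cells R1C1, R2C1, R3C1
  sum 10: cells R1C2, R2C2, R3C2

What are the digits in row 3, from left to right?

2 1

3 in 2 cells must be {1,2}; 6 in 3 cells must be {1,2,3}.
Nothing is forced directly, so branch on R2C1, whose candidates are 1 or 2. If R2C1 = 2: that forces R2C2 = 4, R3C1 = 1, after which R3C2 would have to be in {2} for the 3 across but in {1,5} for the 10 down — contradiction. So R2C1 = 1.
R2C2 = 6 − 1 = 5 completes the 6 across.
Given what's placed, R3C1 must be 2 to fit the 3 across and 6 down.
R3C2 = 3 − 2 = 1 completes the 3 across.
R1C1 = 6 − 3 = 3 completes the 6 down.
R1C2 = 7 − 3 = 4 completes the 7 across.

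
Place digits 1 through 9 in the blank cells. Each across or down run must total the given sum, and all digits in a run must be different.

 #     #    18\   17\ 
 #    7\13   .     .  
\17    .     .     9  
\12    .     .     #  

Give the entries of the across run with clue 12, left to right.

17 in 2 cells must be {8,9}.
R1C3 = 17 − 9 = 8 completes the 17 down.
R1C2 = 13 − 8 = 5 completes the 13 across.
Nothing is forced directly, so branch on R2C2, whose candidates are 6 or 7. If R2C2 = 7: that forces R2C1 = 1, after which R3C1 would have to be in {3,4,5,7,8,9} for the 12 across but in {6} for the 7 down — contradiction. So R2C2 = 6.
R2C1 = 17 − 15 = 2 completes the 17 across.
R3C1 = 7 − 2 = 5 completes the 7 down.
R3C2 = 12 − 5 = 7 completes the 12 across.

5, 7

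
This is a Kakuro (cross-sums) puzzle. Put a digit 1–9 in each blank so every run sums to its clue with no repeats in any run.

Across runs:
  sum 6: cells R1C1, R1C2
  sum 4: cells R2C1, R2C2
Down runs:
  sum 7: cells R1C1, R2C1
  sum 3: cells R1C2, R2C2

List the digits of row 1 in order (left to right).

4 in 2 cells must be {1,3}; 3 in 2 cells must be {1,2}.
The 4 across and the 3 down share only 1, so R2C2 = 1.
R1C2 = 3 − 1 = 2 completes the 3 down.
R2C1 = 4 − 1 = 3 completes the 4 across.
R1C1 = 6 − 2 = 4 completes the 6 across.

4, 2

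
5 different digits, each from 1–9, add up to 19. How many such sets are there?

5

5 distinct digits from 1–9 sum between 15 and 35.
Enumerating: {1,2,3,4,9}, {1,2,3,5,8}, {1,2,3,6,7}, {1,2,4,5,7}, {1,3,4,5,6}.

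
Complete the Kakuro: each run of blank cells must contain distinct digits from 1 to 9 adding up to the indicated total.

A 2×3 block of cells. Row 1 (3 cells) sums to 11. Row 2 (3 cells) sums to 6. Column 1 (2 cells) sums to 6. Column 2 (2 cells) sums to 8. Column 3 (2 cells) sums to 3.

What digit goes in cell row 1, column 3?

2

6 in 3 cells must be {1,2,3}; 3 in 2 cells must be {1,2}.
Nothing is forced directly, so branch on (2,1), whose candidates are 1 or 2. If (2,1) = 1: that forces (1,1) = 5, (1,2) = 2, after which (1,3) would have to be in {4} for the 11 across but in {1,2} for the 3 down — contradiction. So (2,1) = 2.
(1,1) = 6 − 2 = 4 completes the 6 down.
Given what's placed, (2,3) must be 1 to fit the 6 across and 3 down.
(1,3) = 3 − 1 = 2 completes the 3 down.
(2,2) = 6 − 3 = 3 completes the 6 across.
(1,2) = 11 − 6 = 5 completes the 11 across.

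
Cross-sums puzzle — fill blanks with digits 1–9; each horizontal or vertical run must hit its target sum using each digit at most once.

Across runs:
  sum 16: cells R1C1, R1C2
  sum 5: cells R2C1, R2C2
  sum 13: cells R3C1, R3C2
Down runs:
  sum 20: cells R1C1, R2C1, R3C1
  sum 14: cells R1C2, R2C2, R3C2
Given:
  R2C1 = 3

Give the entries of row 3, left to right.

16 in 2 cells must be {7,9}.
Given what's placed, R1C1 must be 9 to fit the 16 across and 20 down.
R1C2 = 16 − 9 = 7 completes the 16 across.
R2C2 = 5 − 3 = 2 completes the 5 across.
R3C1 = 20 − 12 = 8 completes the 20 down.
R3C2 = 13 − 8 = 5 completes the 13 across.

8 5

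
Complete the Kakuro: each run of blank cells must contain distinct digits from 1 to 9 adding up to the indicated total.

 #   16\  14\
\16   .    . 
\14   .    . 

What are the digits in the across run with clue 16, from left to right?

16 in 2 cells must be {7,9}.
The 16 across and the 14 down share only 9, so R1C2 = 9.
The 14 across and the 16 down share only 9, so R2C1 = 9.
R2C2 = 14 − 9 = 5 completes the 14 across.
R1C1 = 16 − 9 = 7 completes the 16 across.

7, 9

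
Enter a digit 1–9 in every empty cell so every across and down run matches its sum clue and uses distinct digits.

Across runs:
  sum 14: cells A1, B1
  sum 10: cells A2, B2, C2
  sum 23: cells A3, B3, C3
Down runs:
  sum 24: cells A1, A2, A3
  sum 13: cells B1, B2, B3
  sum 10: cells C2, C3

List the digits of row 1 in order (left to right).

9, 5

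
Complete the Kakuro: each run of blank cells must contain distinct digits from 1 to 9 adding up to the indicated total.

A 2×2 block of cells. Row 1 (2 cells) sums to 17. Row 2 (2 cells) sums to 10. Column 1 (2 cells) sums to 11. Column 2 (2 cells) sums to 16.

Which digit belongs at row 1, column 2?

9

17 in 2 cells must be {8,9}; 16 in 2 cells must be {7,9}.
The 17 across and the 16 down share only 9, so (1,2) = 9.
(2,2) = 16 − 9 = 7 completes the 16 down.
(1,1) = 17 − 9 = 8 completes the 17 across.
(2,1) = 10 − 7 = 3 completes the 10 across.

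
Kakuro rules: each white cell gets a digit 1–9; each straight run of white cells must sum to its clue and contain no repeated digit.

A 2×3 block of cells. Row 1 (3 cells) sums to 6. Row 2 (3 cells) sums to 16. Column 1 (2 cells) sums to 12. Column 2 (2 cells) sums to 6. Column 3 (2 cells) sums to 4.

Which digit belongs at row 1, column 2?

2

6 in 3 cells must be {1,2,3}; 4 in 2 cells must be {1,3}.
The 6 across and the 12 down share only 3, so (1,1) = 3.
Given what's placed, (1,3) must be 1 to fit the 6 across and 4 down.
(2,1) = 12 − 3 = 9 completes the 12 down.
(2,3) = 4 − 1 = 3 completes the 4 down.
(1,2) = 6 − 4 = 2 completes the 6 across.
(2,2) = 16 − 12 = 4 completes the 16 across.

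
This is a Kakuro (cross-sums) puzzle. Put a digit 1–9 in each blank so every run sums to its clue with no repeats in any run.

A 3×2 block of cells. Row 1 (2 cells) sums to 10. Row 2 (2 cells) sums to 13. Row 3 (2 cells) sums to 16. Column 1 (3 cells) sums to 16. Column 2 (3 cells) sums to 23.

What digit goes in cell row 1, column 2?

6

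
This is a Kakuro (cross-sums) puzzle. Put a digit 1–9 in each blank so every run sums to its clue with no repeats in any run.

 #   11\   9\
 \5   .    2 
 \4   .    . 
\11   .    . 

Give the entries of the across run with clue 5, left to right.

3 2

4 in 2 cells must be {1,3}.
R1C1 = 5 − 2 = 3 completes the 5 across.
Given what's placed, R2C1 must be 1 to fit the 4 across and 11 down.
R2C2 = 4 − 1 = 3 completes the 4 across.
R3C1 = 11 − 4 = 7 completes the 11 down.
R3C2 = 11 − 7 = 4 completes the 11 across.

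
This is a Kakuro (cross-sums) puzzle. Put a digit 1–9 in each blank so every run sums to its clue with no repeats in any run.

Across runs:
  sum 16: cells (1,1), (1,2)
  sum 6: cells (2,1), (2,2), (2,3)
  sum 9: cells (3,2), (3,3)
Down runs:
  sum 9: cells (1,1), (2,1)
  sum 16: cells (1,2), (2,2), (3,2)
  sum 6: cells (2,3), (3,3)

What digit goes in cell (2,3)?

16 in 2 cells must be {7,9}; 6 in 3 cells must be {1,2,3}.
The 16 across and the 9 down share only 7, so (1,1) = 7.
(1,2) = 16 − 7 = 9 completes the 16 across.
(2,1) = 9 − 7 = 2 completes the 9 down.
(2,3) = 1: the only remaining digit allowed by both the 6 across and the 6 down.
(3,3) = 6 − 1 = 5 completes the 6 down.
(2,2) = 6 − 3 = 3 completes the 6 across.
(3,2) = 9 − 5 = 4 completes the 9 across.

1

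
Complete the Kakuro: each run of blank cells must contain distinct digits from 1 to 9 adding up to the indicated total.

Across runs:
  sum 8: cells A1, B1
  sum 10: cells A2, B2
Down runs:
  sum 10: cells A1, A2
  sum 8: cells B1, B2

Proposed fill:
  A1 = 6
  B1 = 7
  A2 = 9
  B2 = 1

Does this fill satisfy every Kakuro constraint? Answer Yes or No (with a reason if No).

No — the across run A1–B1 sums to 13, not 8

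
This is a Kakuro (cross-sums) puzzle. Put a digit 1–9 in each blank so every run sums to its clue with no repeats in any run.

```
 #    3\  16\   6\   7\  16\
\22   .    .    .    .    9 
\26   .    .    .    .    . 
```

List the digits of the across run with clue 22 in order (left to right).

2, 7, 1, 3, 9

3 in 2 cells must be {1,2}; 16 in 2 cells must be {7,9}.
Given what's placed, R1C2 must be 7 to fit the 22 across and 16 down.
R2C2 = 16 − 7 = 9 completes the 16 down.
R2C5 = 16 − 9 = 7 completes the 16 down.
No cell is forced outright now. R1C1 can only be 1 or 2 (the digits allowed by both its 22 across and its 3 down). If R1C1 = 1: that forces R1C3 = 2, R1C4 = 3, R2C1 = 2, after which R2C3 would have to be in {3,5} for the 26 across but in {4} for the 6 down — contradiction. So R1C1 = 2.
R1C3 = 1: the only remaining digit allowed by both the 22 across and the 6 down.
R1C4 = 22 − 19 = 3 completes the 22 across.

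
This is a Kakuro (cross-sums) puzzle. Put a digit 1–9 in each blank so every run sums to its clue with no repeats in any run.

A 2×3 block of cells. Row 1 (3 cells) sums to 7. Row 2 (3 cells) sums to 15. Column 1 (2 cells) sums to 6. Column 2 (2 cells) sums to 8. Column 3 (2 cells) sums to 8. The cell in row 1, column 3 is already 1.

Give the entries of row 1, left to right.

4 2 1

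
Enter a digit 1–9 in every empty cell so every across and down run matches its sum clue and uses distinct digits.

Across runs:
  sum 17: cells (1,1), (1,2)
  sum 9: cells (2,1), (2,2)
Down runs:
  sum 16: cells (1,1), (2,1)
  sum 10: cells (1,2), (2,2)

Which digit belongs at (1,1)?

9

17 in 2 cells must be {8,9}; 16 in 2 cells must be {7,9}.
The 17 across and the 16 down share only 9, so (1,1) = 9.
(1,2) = 17 − 9 = 8 completes the 17 across.
(2,1) = 16 − 9 = 7 completes the 16 down.
(2,2) = 9 − 7 = 2 completes the 9 across.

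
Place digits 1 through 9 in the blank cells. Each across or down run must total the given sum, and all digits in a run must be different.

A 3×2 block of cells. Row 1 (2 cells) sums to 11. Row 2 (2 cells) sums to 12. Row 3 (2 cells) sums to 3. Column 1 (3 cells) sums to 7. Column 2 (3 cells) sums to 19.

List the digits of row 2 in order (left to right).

4 8

3 in 2 cells must be {1,2}; 7 in 3 cells must be {1,2,4}.
The 12 across and the 7 down share only 4, so (2,1) = 4.
(2,2) = 12 − 4 = 8 completes the 12 across.
Given what's placed, (3,2) must be 2 to fit the 3 across and 19 down.
(1,1) = 2: the only remaining digit allowed by both the 11 across and the 7 down.
(1,2) = 11 − 2 = 9 completes the 11 across.
(3,1) = 3 − 2 = 1 completes the 3 across.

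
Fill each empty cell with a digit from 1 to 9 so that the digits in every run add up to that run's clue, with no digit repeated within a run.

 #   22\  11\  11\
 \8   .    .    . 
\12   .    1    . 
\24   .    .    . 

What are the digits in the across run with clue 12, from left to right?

8 1 3

24 in 3 cells must be {7,8,9}.
Only 5 fits R1C1 under both its across sum 8 and down sum 22.
R1C2 = 2: the only remaining digit allowed by both the 8 across and the 11 down.
R1C3 = 8 − 7 = 1 completes the 8 across.
R3C2 = 11 − 3 = 8 completes the 11 down.
Given what's placed, R3C3 must be 7 to fit the 24 across and 11 down.
R2C3 = 11 − 8 = 3 completes the 11 down.
R3C1 = 24 − 15 = 9 completes the 24 across.
R2C1 = 12 − 4 = 8 completes the 12 across.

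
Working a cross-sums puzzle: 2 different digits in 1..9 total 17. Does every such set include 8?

Yes

The only way to make 17 from 2 distinct digits is {8,9}, which contains 8.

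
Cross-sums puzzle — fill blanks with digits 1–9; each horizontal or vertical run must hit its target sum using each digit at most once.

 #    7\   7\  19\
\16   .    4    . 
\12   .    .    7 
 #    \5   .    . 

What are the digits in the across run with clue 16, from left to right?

3 4 9

7 in 3 cells must be {1,2,4}.
Nothing is forced directly, so branch on R1C1, whose candidates are 3 or 5. If R1C1 = 5: then R1C3 would have to be in {7} for the 16 across but in {3,4,8,9} for the 19 down — contradiction. So R1C1 = 3.
R1C3 = 16 − 7 = 9 completes the 16 across.
R2C1 = 7 − 3 = 4 completes the 7 down.
R2C2 = 12 − 11 = 1 completes the 12 across.
R3C2 = 7 − 5 = 2 completes the 7 down.
R3C3 = 5 − 2 = 3 completes the 5 across.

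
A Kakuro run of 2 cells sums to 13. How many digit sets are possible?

3

2 distinct digits from 1–9 sum between 3 and 17.
Enumerating: {4,9}, {5,8}, {6,7}.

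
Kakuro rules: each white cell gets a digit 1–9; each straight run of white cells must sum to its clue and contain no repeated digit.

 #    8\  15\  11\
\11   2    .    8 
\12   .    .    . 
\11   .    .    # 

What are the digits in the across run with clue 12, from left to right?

R1C2 = 11 − 10 = 1 completes the 11 across.
R2C3 = 11 − 8 = 3 completes the 11 down.
Given what's placed, R3C1 must be 5 to fit the 11 across and 8 down.
R3C2 = 11 − 5 = 6 completes the 11 across.
R2C1 = 8 − 7 = 1 completes the 8 down.
R2C2 = 12 − 4 = 8 completes the 12 across.

1, 8, 3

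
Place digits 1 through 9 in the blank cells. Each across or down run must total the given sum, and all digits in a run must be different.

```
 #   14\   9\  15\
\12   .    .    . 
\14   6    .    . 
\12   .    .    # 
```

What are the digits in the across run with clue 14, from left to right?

R2C3 = 7: the only remaining digit allowed by both the 14 across and the 15 down.
R1C3 = 15 − 7 = 8 completes the 15 down.
R2C2 = 14 − 13 = 1 completes the 14 across.
R1C2 = 3: the only remaining digit allowed by both the 12 across and the 9 down.
R3C2 = 9 − 4 = 5 completes the 9 down.
R1C1 = 12 − 11 = 1 completes the 12 across.
R3C1 = 12 − 5 = 7 completes the 12 across.

6 1 7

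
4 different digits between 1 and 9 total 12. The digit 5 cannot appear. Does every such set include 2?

The only way to make 12 from 4 distinct digits under that restriction is {1,2,3,6}, which contains 2.

Yes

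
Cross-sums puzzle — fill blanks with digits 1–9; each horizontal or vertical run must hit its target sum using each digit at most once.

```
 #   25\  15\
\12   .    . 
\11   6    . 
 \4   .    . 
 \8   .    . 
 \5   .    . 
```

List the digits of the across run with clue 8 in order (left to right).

7 1

4 in 2 cells must be {1,3}; 15 in 5 cells must be {1,2,3,4,5}.
R2C2 = 11 − 6 = 5 completes the 11 across.
No cell is forced outright now. R1C2 can only be 3 or 4 (the digits allowed by both its 12 across and its 15 down). If R1C2 = 3: that forces R1C1 = 9, R3C2 = 1, R4C2 = 2, R5C2 = 4, R3C1 = 3, after which R4C1 would have to be in {6} for the 8 across but in {2,5} for the 25 down — contradiction. So R1C2 = 4.
R1C1 = 12 − 4 = 8 completes the 12 across.
Nothing is forced directly, so branch on R3C1, whose candidates are 1 or 3. If R3C1 = 3: that forces R3C2 = 1, R5C1 = 1, after which R5C2 would have to be in {4} for the 5 across but in {2,3} for the 15 down — contradiction. So R3C1 = 1.
R3C2 = 4 − 1 = 3 completes the 4 across.
Given what's placed, R5C1 must be 3 to fit the 5 across and 25 down.
R5C2 = 5 − 3 = 2 completes the 5 across.
R4C1 = 25 − 18 = 7 completes the 25 down.
R4C2 = 8 − 7 = 1 completes the 8 across.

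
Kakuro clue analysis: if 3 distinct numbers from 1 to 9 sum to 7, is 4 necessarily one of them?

The only way to make 7 from 3 distinct digits is {1,2,4}, which contains 4.

Yes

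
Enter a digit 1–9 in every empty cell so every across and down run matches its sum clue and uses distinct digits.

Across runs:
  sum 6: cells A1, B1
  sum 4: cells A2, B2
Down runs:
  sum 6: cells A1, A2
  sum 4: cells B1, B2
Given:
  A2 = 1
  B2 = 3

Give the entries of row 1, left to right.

4 in 2 cells must be {1,3}.
A1 = 6 − 1 = 5 completes the 6 down.
B1 = 6 − 5 = 1 completes the 6 across.

5, 1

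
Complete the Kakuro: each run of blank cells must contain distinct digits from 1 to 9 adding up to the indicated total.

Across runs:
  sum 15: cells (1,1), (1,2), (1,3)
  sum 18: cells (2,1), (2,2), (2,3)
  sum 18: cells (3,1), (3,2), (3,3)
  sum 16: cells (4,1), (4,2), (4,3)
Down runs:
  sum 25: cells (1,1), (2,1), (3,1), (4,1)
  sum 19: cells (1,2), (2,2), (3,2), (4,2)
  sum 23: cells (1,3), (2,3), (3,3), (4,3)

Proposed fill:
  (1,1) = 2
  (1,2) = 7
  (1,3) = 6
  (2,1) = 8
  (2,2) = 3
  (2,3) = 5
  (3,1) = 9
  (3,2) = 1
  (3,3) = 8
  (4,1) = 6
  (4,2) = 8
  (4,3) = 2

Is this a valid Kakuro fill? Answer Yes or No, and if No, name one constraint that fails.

No — the down run (1,3)–(4,3) sums to 21, not 23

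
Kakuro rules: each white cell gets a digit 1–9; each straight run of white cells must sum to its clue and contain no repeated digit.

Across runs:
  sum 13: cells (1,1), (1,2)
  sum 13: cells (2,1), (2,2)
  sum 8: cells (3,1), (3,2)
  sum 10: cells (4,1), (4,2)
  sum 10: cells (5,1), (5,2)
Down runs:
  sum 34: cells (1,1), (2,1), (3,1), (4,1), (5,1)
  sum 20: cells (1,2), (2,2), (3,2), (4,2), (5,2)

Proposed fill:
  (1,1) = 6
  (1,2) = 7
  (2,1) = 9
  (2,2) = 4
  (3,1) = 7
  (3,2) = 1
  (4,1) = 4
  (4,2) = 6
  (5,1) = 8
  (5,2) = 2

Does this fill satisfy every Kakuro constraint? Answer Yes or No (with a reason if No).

Yes

Across: 6+7=13; 9+4=13; 7+1=8; 4+6=10; 8+2=10. Down: 6+9+7+4+8=34; 7+4+1+6+2=20. No digit repeats within any run.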